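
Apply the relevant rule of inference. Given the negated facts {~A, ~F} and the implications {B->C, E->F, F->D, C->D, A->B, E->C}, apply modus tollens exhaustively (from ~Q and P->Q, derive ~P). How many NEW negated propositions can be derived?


Initial negated facts: {~A, ~F}
Apply modus tollens to closure:
  ~F and E->F  =>  ~E
Final negated: {~A, ~E, ~F}
New negations: {~E}
Count = 1

1


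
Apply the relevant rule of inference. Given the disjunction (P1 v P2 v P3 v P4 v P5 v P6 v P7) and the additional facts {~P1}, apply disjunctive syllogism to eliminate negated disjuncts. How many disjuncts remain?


Original disjuncts (7): P1, P2, P3, P4, P5, P6, P7
Negated (eliminate): ~P1
Remaining disjuncts: P2, P3, P4, P5, P6, P7
Count = 7 - 1 = 6

6


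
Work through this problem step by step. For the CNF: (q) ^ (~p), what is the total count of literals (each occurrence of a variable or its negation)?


Counting literals in each clause:
Clause 1: 1 literal(s)
Clause 2: 1 literal(s)
Total = 2

2


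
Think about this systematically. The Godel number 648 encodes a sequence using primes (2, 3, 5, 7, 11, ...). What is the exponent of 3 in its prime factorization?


Factorize 648 by dividing by 3 repeatedly.
Division steps: 3 divides 648 exactly 4 time(s).
Exponent of 3 = 4

4


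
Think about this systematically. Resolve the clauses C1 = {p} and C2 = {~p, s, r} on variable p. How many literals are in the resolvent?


Remove p from C1 and ~p from C2.
C1 remainder: {}
C2 remainder: {s, r}
Union (resolvent): {r, s}
Resolvent has 2 literal(s).

2


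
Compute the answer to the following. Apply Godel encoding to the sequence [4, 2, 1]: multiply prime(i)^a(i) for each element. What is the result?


Encode each element as an exponent of the corresponding prime:
  2^4 = 16
  3^2 = 9
  5^1 = 5
Product = 16 * 9 * 5 = 720

720


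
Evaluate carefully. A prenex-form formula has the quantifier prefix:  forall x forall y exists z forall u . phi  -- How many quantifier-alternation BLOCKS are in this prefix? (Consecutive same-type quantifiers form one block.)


Quantifier-type sequence: A A E A  (A=forall, E=exists)
Group into maximal same-type runs:
  Ax2 | Ex1 | Ax1
Number of blocks = 3

3


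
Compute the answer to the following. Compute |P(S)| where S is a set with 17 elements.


The power set of a set with n elements has 2^n elements.
|P(S)| = 2^17 = 131072

131072


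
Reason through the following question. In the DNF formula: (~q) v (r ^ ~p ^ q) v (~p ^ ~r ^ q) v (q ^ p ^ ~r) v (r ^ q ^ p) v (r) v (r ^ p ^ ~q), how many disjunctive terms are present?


A DNF formula is a disjunction of terms (conjunctions).
Terms are separated by v.
Counting the disjuncts: 7 terms.

7


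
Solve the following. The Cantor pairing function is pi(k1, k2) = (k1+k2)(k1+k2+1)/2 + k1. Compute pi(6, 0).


k1 + k2 = 6
(k1+k2)(k1+k2+1)/2 = 6 * 7 / 2 = 21
pi = 21 + 6 = 27

27


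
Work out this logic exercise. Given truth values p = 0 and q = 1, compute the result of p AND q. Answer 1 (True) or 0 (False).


p = 0, q = 1
Operation: p AND q
Evaluate: 0 AND 1 = 0

0


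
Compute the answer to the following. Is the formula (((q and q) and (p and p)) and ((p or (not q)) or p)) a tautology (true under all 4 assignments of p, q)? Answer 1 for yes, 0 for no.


Check all 4 assignments:
p=0, q=0: 0
p=0, q=1: 0
p=1, q=0: 0
p=1, q=1: 1
Satisfying count = 1/4.
Tautology iff count = 4: no.

0


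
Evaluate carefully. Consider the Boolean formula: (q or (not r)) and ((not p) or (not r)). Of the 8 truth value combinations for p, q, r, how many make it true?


Evaluate all 8 assignments for p, q, r:
p=0, q=0, r=0: 1
p=0, q=0, r=1: 0
p=0, q=1, r=0: 1
p=0, q=1, r=1: 1
p=1, q=0, r=0: 1
p=1, q=0, r=1: 0
p=1, q=1, r=0: 1
p=1, q=1, r=1: 0
Satisfying count = 5

5


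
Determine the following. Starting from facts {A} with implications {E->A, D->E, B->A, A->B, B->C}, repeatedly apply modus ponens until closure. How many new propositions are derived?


Initial facts: {A}
Apply modus ponens to closure:
  A and A->B  =>  B
  B and B->C  =>  C
Final known: {A, B, C}
New propositions: {B, C}
Count = 2

2


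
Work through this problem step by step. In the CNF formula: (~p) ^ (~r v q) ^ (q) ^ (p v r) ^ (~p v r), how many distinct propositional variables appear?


Identify each variable that appears in the formula.
Variables found: p, q, r
Count = 3

3


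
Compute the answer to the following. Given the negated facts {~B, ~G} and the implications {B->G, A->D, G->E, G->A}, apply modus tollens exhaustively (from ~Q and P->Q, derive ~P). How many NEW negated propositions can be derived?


Initial negated facts: {~B, ~G}
Apply modus tollens to closure:
  (no implication fires)
Final negated: {~B, ~G}
New negations: {(none)}
Count = 0

0


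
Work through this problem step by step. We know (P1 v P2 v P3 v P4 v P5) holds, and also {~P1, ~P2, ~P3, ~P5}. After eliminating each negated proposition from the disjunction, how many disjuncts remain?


Original disjuncts (5): P1, P2, P3, P4, P5
Negated (eliminate): ~P1, ~P2, ~P3, ~P5
Remaining disjuncts: P4
Count = 5 - 4 = 1

1


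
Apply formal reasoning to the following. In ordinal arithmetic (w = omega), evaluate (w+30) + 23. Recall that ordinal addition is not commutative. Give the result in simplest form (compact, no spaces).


Compute (w+30) + 23.
Ordinal + is associative but NOT commutative; for finite n>0, n + w = w but w + n stays w+n.
By associativity: (w+30) + 23 = w + (30+23) = w+53.
Result = w+53

w+53


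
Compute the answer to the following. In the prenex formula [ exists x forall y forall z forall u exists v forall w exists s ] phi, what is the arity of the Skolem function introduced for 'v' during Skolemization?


Quantifier prefix: exists x forall y forall z forall u exists v forall w exists s
'v' is existentially quantified at position 5.
Universal variables preceding it: y, z, u
Skolem function arity = 3

3


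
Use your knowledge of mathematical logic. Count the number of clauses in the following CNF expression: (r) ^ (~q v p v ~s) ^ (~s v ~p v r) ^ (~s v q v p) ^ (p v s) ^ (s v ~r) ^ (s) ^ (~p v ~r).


A CNF formula is a conjunction of clauses.
Clauses are separated by ^.
Counting the conjuncts: 8 clauses.

8


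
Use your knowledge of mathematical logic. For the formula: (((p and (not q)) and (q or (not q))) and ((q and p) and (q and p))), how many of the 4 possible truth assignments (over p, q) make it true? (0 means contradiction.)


Check all 4 assignments:
p=0, q=0: 0
p=0, q=1: 0
p=1, q=0: 0
p=1, q=1: 0
Count of True = 0

0


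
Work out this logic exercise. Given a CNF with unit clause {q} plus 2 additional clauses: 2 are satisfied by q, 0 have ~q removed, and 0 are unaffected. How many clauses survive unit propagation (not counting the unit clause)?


Satisfied (removed): 2
Shortened (remain): 0
Unchanged (remain): 0
Remaining = 0 + 0 = 0

0


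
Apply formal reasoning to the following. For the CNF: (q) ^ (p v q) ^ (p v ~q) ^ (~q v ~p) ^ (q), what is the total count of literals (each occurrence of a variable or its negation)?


Counting literals in each clause:
Clause 1: 1 literal(s)
Clause 2: 2 literal(s)
Clause 3: 2 literal(s)
Clause 4: 2 literal(s)
Clause 5: 1 literal(s)
Total = 8

8


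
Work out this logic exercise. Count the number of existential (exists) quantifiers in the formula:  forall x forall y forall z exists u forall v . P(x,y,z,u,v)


Quantifier prefix: forall x forall y forall z exists u forall v
Mark each quantifier type:
  U U U E U
Universal count = 4, Existential count = 1
Asked for existential (exists) quantifiers: 1

1


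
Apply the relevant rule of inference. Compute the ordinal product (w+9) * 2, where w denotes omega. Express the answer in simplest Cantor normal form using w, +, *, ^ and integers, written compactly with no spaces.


Compute (w+9) * 2.
Ordinal * is associative and left-distributive over +, but NOT commutative; for finite n>1, n*w = w but w*n stays w*n.
(w+9) * 2 = (w+9) repeated 2 times. Each intermediate +9 is absorbed by the following w; only the last survives: w*2+9.
Result = w*2+9

w*2+9


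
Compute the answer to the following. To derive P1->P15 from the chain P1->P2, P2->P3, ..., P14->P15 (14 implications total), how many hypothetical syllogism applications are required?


With 14 implications in a chain connecting 15 propositions:
P1->P2, P2->P3, ..., P14->P15
Steps needed = (number of implications) - 1 = 14 - 1 = 13

13


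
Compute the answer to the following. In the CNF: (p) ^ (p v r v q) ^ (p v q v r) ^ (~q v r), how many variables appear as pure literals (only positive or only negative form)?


Check each variable for pure literal status:
p: pure positive
q: mixed (not pure)
r: pure positive
Pure literal count = 2

2


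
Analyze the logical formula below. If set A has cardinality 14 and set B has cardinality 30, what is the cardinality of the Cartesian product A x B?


The Cartesian product A x B contains all ordered pairs (a, b).
|A x B| = |A| * |B| = 14 * 30 = 420

420


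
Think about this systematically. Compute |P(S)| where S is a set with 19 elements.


The power set of a set with n elements has 2^n elements.
|P(S)| = 2^19 = 524288

524288


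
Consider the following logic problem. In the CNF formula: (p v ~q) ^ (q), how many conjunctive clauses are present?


A CNF formula is a conjunction of clauses.
Clauses are separated by ^.
Counting the conjuncts: 2 clauses.

2


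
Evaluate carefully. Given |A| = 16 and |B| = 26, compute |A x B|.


The Cartesian product A x B contains all ordered pairs (a, b).
|A x B| = |A| * |B| = 16 * 26 = 416

416


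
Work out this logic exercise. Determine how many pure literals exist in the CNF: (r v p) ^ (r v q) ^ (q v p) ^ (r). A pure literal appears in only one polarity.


Check each variable for pure literal status:
p: pure positive
q: pure positive
r: pure positive
Pure literal count = 3

3


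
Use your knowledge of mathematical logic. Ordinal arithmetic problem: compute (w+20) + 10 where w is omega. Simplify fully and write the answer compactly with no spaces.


Compute (w+20) + 10.
Ordinal + is associative but NOT commutative; for finite n>0, n + w = w but w + n stays w+n.
By associativity: (w+20) + 10 = w + (20+10) = w+30.
Result = w+30

w+30


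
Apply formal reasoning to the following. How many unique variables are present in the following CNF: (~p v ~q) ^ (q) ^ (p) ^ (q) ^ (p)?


Identify each variable that appears in the formula.
Variables found: p, q
Count = 2

2


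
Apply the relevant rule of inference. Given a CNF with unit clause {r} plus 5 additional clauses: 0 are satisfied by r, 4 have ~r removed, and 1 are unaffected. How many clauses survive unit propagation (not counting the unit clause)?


Satisfied (removed): 0
Shortened (remain): 4
Unchanged (remain): 1
Remaining = 4 + 1 = 5

5


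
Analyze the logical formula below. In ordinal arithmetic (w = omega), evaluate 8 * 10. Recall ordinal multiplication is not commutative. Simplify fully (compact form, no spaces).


Compute 8 * 10.
Ordinal * is associative and left-distributive over +, but NOT commutative; for finite n>1, n*w = w but w*n stays w*n.
Both finite; ordinal * agrees with natural *: 8 * 10 = 80.
Result = 80

80


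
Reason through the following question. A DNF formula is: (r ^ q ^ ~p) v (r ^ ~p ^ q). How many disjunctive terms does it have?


A DNF formula is a disjunction of terms (conjunctions).
Terms are separated by v.
Counting the disjuncts: 2 terms.

2


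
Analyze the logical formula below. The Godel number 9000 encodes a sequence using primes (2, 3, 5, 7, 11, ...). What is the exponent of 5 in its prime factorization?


Factorize 9000 by dividing by 5 repeatedly.
Division steps: 5 divides 9000 exactly 3 time(s).
Exponent of 5 = 3

3


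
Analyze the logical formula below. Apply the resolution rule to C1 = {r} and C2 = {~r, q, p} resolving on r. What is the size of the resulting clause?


Remove r from C1 and ~r from C2.
C1 remainder: {}
C2 remainder: {q, p}
Union (resolvent): {p, q}
Resolvent has 2 literal(s).

2


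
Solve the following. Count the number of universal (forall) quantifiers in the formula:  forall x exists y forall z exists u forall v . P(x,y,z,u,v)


Quantifier prefix: forall x exists y forall z exists u forall v
Mark each quantifier type:
  U E U E U
Universal count = 3, Existential count = 2
Asked for universal (forall) quantifiers: 3

3


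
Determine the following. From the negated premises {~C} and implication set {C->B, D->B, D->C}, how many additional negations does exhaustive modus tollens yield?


Initial negated facts: {~C}
Apply modus tollens to closure:
  ~C and D->C  =>  ~D
Final negated: {~C, ~D}
New negations: {~D}
Count = 1

1


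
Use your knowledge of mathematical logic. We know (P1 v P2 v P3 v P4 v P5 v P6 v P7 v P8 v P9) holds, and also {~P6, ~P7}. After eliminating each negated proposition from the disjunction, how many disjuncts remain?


Original disjuncts (9): P1, P2, P3, P4, P5, P6, P7, P8, P9
Negated (eliminate): ~P6, ~P7
Remaining disjuncts: P1, P2, P3, P4, P5, P8, P9
Count = 9 - 2 = 7

7


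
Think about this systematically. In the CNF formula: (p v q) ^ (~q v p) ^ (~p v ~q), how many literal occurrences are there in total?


Counting literals in each clause:
Clause 1: 2 literal(s)
Clause 2: 2 literal(s)
Clause 3: 2 literal(s)
Total = 6

6


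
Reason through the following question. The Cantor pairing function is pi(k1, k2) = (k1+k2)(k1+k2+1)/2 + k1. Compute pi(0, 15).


k1 + k2 = 15
(k1+k2)(k1+k2+1)/2 = 15 * 16 / 2 = 120
pi = 120 + 0 = 120

120


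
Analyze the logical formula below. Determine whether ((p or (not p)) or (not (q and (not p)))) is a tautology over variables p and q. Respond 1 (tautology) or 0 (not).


Check all 4 assignments:
p=0, q=0: 1
p=0, q=1: 1
p=1, q=0: 1
p=1, q=1: 1
Satisfying count = 4/4.
Tautology iff count = 4: yes.

1


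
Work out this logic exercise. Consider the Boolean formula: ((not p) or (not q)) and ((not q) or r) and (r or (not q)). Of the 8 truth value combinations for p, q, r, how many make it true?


Evaluate all 8 assignments for p, q, r:
p=0, q=0, r=0: 1
p=0, q=0, r=1: 1
p=0, q=1, r=0: 0
p=0, q=1, r=1: 1
p=1, q=0, r=0: 1
p=1, q=0, r=1: 1
p=1, q=1, r=0: 0
p=1, q=1, r=1: 0
Satisfying count = 5

5


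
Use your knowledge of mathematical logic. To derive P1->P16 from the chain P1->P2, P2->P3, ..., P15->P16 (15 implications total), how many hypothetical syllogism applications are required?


With 15 implications in a chain connecting 16 propositions:
P1->P2, P2->P3, ..., P15->P16
Steps needed = (number of implications) - 1 = 15 - 1 = 14

14


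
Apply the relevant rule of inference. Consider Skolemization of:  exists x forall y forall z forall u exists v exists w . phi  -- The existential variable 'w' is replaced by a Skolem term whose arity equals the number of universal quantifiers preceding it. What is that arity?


Quantifier prefix: exists x forall y forall z forall u exists v exists w
'w' is existentially quantified at position 6.
Universal variables preceding it: y, z, u
Skolem function arity = 3

3


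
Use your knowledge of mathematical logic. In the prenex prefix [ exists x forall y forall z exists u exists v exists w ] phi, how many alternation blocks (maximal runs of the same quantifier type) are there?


Quantifier-type sequence: E A A E E E  (A=forall, E=exists)
Group into maximal same-type runs:
  Ex1 | Ax2 | Ex3
Number of blocks = 3

3


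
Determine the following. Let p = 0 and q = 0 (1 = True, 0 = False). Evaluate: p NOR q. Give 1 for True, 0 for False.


p = 0, q = 0
Operation: p NOR q
Evaluate: 0 NOR 0 = 1

1


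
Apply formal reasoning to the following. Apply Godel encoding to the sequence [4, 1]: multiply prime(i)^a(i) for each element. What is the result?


Encode each element as an exponent of the corresponding prime:
  2^4 = 16
  3^1 = 3
Product = 16 * 3 = 48

48


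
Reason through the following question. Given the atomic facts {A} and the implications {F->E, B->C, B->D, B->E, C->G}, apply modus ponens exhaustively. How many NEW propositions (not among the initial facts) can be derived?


Initial facts: {A}
Apply modus ponens to closure:
  (no implication fires)
Final known: {A}
New propositions: {(none)}
Count = 0

0


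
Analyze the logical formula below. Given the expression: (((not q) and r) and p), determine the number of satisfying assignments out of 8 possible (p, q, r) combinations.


Check all 8 assignments:
p=0, q=0, r=0: 0
p=0, q=0, r=1: 0
p=0, q=1, r=0: 0
p=0, q=1, r=1: 0
p=1, q=0, r=0: 0
p=1, q=0, r=1: 1
p=1, q=1, r=0: 0
p=1, q=1, r=1: 0
Count of True = 1

1


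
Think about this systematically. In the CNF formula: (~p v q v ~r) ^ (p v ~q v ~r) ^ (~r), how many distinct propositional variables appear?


Identify each variable that appears in the formula.
Variables found: p, q, r
Count = 3

3


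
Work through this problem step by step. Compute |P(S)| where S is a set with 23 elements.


The power set of a set with n elements has 2^n elements.
|P(S)| = 2^23 = 8388608

8388608


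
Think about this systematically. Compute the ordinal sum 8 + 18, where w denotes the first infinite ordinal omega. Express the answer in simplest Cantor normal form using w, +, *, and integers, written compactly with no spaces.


Compute 8 + 18.
Ordinal + is associative but NOT commutative; for finite n>0, n + w = w but w + n stays w+n.
Both operands finite; ordinal + agrees with natural +: 8 + 18 = 26.
Result = 26

26


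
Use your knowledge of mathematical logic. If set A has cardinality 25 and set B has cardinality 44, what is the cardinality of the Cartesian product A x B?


The Cartesian product A x B contains all ordered pairs (a, b).
|A x B| = |A| * |B| = 25 * 44 = 1100

1100


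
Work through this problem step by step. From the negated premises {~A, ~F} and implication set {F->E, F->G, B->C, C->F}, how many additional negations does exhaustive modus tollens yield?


Initial negated facts: {~A, ~F}
Apply modus tollens to closure:
  ~F and C->F  =>  ~C
  ~C and B->C  =>  ~B
Final negated: {~A, ~B, ~C, ~F}
New negations: {~B, ~C}
Count = 2

2


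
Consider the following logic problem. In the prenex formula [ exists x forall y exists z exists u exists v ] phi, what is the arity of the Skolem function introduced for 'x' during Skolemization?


Quantifier prefix: exists x forall y exists z exists u exists v
'x' is existentially quantified at position 1.
No universal quantifiers precede it.
Skolem function arity = 0 (a Skolem constant)

0


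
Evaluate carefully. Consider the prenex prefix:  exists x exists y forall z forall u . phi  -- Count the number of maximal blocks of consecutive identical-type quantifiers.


Quantifier-type sequence: E E A A  (A=forall, E=exists)
Group into maximal same-type runs:
  Ex2 | Ax2
Number of blocks = 2

2


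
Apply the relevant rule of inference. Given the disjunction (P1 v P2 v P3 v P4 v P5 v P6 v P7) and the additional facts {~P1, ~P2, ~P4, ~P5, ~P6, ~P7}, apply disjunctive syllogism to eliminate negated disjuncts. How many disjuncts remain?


Original disjuncts (7): P1, P2, P3, P4, P5, P6, P7
Negated (eliminate): ~P1, ~P2, ~P4, ~P5, ~P6, ~P7
Remaining disjuncts: P3
Count = 7 - 6 = 1

1


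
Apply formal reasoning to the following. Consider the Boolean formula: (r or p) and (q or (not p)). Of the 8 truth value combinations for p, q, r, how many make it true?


Evaluate all 8 assignments for p, q, r:
p=0, q=0, r=0: 0
p=0, q=0, r=1: 1
p=0, q=1, r=0: 0
p=0, q=1, r=1: 1
p=1, q=0, r=0: 0
p=1, q=0, r=1: 0
p=1, q=1, r=0: 1
p=1, q=1, r=1: 1
Satisfying count = 4

4


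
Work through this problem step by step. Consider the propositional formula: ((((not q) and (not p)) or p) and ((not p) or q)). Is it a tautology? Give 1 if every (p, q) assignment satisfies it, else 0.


Check all 4 assignments:
p=0, q=0: 1
p=0, q=1: 0
p=1, q=0: 0
p=1, q=1: 1
Satisfying count = 2/4.
Tautology iff count = 4: no.

0


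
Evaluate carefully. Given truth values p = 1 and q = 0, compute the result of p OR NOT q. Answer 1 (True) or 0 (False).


p = 1, q = 0
Operation: p OR NOT q
Evaluate: 1 OR NOT 0 = 1

1


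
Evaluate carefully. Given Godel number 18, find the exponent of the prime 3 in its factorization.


Factorize 18 by dividing by 3 repeatedly.
Division steps: 3 divides 18 exactly 2 time(s).
Exponent of 3 = 2

2


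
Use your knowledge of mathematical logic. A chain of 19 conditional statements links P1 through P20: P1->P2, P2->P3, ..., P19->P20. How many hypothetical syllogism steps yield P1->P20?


With 19 implications in a chain connecting 20 propositions:
P1->P2, P2->P3, ..., P19->P20
Steps needed = (number of implications) - 1 = 19 - 1 = 18

18


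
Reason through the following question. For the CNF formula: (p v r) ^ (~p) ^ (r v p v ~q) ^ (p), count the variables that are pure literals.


Check each variable for pure literal status:
p: mixed (not pure)
q: pure negative
r: pure positive
Pure literal count = 2

2


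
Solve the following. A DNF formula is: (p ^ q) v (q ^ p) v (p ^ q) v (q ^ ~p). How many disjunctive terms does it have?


A DNF formula is a disjunction of terms (conjunctions).
Terms are separated by v.
Counting the disjuncts: 4 terms.

4


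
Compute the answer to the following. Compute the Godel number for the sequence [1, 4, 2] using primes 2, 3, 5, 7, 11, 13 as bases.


Encode each element as an exponent of the corresponding prime:
  2^1 = 2
  3^4 = 81
  5^2 = 25
Product = 2 * 81 * 25 = 4050

4050


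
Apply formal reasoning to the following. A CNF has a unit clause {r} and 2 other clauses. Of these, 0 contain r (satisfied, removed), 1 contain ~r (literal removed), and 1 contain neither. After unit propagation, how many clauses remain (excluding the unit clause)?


Satisfied (removed): 0
Shortened (remain): 1
Unchanged (remain): 1
Remaining = 1 + 1 = 2

2


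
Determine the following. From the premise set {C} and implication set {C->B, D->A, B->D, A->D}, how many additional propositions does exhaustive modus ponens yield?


Initial facts: {C}
Apply modus ponens to closure:
  C and C->B  =>  B
  B and B->D  =>  D
  D and D->A  =>  A
Final known: {A, B, C, D}
New propositions: {A, B, D}
Count = 3

3


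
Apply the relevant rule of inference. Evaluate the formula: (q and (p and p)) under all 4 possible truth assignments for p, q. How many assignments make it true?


Check all 4 assignments:
p=0, q=0: 0
p=0, q=1: 0
p=1, q=0: 0
p=1, q=1: 1
Count of True = 1

1


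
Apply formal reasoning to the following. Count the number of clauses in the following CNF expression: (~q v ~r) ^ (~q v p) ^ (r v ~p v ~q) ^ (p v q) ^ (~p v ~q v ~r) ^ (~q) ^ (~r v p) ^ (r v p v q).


A CNF formula is a conjunction of clauses.
Clauses are separated by ^.
Counting the conjuncts: 8 clauses.

8


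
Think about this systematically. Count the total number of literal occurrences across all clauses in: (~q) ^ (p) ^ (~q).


Counting literals in each clause:
Clause 1: 1 literal(s)
Clause 2: 1 literal(s)
Clause 3: 1 literal(s)
Total = 3

3


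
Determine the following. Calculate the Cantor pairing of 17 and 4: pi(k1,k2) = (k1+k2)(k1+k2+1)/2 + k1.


k1 + k2 = 21
(k1+k2)(k1+k2+1)/2 = 21 * 22 / 2 = 231
pi = 231 + 17 = 248

248


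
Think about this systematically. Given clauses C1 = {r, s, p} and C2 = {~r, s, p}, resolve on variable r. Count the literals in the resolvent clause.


Remove r from C1 and ~r from C2.
C1 remainder: {s, p}
C2 remainder: {s, p}
Union (resolvent): {p, s}
Resolvent has 2 literal(s).

2


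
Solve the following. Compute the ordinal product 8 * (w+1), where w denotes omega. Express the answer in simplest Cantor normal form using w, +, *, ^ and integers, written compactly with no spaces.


Compute 8 * (w+1).
Ordinal * is associative and left-distributive over +, but NOT commutative; for finite n>1, n*w = w but w*n stays w*n.
By left-distributivity: 8 * (w+1) = 8*w + 8*1 = w + 8 = w+8.
Result = w+8

w+8


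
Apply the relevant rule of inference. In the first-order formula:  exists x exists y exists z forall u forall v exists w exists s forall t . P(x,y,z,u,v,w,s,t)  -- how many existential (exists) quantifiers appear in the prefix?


Quantifier prefix: exists x exists y exists z forall u forall v exists w exists s forall t
Mark each quantifier type:
  E E E U U E E U
Universal count = 3, Existential count = 5
Asked for existential (exists) quantifiers: 5

5


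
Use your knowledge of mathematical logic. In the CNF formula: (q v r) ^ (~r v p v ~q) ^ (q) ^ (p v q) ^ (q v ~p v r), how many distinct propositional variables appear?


Identify each variable that appears in the formula.
Variables found: p, q, r
Count = 3

3


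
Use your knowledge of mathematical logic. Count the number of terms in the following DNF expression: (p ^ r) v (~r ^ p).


A DNF formula is a disjunction of terms (conjunctions).
Terms are separated by v.
Counting the disjuncts: 2 terms.

2


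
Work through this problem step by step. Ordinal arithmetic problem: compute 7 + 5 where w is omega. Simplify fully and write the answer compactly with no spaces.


Compute 7 + 5.
Ordinal + is associative but NOT commutative; for finite n>0, n + w = w but w + n stays w+n.
Both operands finite; ordinal + agrees with natural +: 7 + 5 = 12.
Result = 12

12


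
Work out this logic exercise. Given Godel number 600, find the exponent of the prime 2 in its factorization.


Factorize 600 by dividing by 2 repeatedly.
Division steps: 2 divides 600 exactly 3 time(s).
Exponent of 2 = 3

3


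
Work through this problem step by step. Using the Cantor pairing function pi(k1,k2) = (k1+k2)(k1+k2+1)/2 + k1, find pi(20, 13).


k1 + k2 = 33
(k1+k2)(k1+k2+1)/2 = 33 * 34 / 2 = 561
pi = 561 + 20 = 581

581


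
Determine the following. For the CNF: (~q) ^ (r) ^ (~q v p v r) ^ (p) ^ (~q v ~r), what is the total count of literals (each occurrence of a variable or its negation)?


Counting literals in each clause:
Clause 1: 1 literal(s)
Clause 2: 1 literal(s)
Clause 3: 3 literal(s)
Clause 4: 1 literal(s)
Clause 5: 2 literal(s)
Total = 8

8


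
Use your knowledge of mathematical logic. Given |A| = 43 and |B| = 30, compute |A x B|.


The Cartesian product A x B contains all ordered pairs (a, b).
|A x B| = |A| * |B| = 43 * 30 = 1290

1290


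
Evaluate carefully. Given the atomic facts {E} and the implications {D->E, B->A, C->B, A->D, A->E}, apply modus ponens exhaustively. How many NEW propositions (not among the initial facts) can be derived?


Initial facts: {E}
Apply modus ponens to closure:
  (no implication fires)
Final known: {E}
New propositions: {(none)}
Count = 0

0


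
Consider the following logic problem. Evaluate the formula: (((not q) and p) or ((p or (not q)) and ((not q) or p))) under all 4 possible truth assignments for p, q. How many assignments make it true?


Check all 4 assignments:
p=0, q=0: 1
p=0, q=1: 0
p=1, q=0: 1
p=1, q=1: 1
Count of True = 3

3


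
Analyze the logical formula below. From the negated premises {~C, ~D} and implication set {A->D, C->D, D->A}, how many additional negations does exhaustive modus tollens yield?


Initial negated facts: {~C, ~D}
Apply modus tollens to closure:
  ~D and A->D  =>  ~A
Final negated: {~A, ~C, ~D}
New negations: {~A}
Count = 1

1


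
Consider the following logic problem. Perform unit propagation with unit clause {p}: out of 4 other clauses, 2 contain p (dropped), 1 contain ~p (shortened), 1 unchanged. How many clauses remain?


Satisfied (removed): 2
Shortened (remain): 1
Unchanged (remain): 1
Remaining = 1 + 1 = 2

2


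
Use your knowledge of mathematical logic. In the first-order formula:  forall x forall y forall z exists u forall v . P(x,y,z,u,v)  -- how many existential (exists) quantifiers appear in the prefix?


Quantifier prefix: forall x forall y forall z exists u forall v
Mark each quantifier type:
  U U U E U
Universal count = 4, Existential count = 1
Asked for existential (exists) quantifiers: 1

1


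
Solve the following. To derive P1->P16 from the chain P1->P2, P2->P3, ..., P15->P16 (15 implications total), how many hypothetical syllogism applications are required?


With 15 implications in a chain connecting 16 propositions:
P1->P2, P2->P3, ..., P15->P16
Steps needed = (number of implications) - 1 = 15 - 1 = 14

14


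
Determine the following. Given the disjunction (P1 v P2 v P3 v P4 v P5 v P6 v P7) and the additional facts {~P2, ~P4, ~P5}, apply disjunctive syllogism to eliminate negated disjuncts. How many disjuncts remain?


Original disjuncts (7): P1, P2, P3, P4, P5, P6, P7
Negated (eliminate): ~P2, ~P4, ~P5
Remaining disjuncts: P1, P3, P6, P7
Count = 7 - 3 = 4

4


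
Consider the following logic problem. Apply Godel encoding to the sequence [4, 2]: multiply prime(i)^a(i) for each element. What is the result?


Encode each element as an exponent of the corresponding prime:
  2^4 = 16
  3^2 = 9
Product = 16 * 9 = 144

144


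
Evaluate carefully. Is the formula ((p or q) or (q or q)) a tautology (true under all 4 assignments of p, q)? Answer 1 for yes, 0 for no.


Check all 4 assignments:
p=0, q=0: 0
p=0, q=1: 1
p=1, q=0: 1
p=1, q=1: 1
Satisfying count = 3/4.
Tautology iff count = 4: no.

0


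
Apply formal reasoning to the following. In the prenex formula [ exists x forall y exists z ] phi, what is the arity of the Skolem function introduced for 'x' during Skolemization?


Quantifier prefix: exists x forall y exists z
'x' is existentially quantified at position 1.
No universal quantifiers precede it.
Skolem function arity = 0 (a Skolem constant)

0


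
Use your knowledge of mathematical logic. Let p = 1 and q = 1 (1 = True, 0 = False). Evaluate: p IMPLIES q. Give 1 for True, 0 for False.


p = 1, q = 1
Operation: p IMPLIES q
Evaluate: 1 IMPLIES 1 = 1

1


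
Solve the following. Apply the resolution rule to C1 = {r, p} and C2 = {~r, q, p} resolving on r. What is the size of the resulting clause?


Remove r from C1 and ~r from C2.
C1 remainder: {p}
C2 remainder: {q, p}
Union (resolvent): {p, q}
Resolvent has 2 literal(s).

2


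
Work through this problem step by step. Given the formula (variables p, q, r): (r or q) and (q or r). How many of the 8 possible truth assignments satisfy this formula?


Evaluate all 8 assignments for p, q, r:
p=0, q=0, r=0: 0
p=0, q=0, r=1: 1
p=0, q=1, r=0: 1
p=0, q=1, r=1: 1
p=1, q=0, r=0: 0
p=1, q=0, r=1: 1
p=1, q=1, r=0: 1
p=1, q=1, r=1: 1
Satisfying count = 6

6


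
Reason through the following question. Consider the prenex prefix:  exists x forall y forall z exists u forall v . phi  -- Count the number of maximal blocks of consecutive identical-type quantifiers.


Quantifier-type sequence: E A A E A  (A=forall, E=exists)
Group into maximal same-type runs:
  Ex1 | Ax2 | Ex1 | Ax1
Number of blocks = 4

4


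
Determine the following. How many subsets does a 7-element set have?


The power set of a set with n elements has 2^n elements.
|P(S)| = 2^7 = 128

128


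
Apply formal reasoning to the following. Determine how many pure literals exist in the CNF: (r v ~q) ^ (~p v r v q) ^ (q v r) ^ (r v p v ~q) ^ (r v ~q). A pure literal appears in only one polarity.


Check each variable for pure literal status:
p: mixed (not pure)
q: mixed (not pure)
r: pure positive
Pure literal count = 1

1


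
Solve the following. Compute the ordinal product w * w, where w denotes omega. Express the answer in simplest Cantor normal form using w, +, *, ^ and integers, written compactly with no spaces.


Compute w * w.
Ordinal * is associative and left-distributive over +, but NOT commutative; for finite n>1, n*w = w but w*n stays w*n.
w * w = w^2 by definition.
Result = w^2

w^2


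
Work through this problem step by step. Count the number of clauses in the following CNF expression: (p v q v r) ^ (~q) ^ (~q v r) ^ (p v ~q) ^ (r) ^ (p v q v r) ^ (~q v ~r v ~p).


A CNF formula is a conjunction of clauses.
Clauses are separated by ^.
Counting the conjuncts: 7 clauses.

7


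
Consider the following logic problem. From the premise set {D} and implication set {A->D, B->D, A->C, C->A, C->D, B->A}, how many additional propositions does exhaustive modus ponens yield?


Initial facts: {D}
Apply modus ponens to closure:
  (no implication fires)
Final known: {D}
New propositions: {(none)}
Count = 0

0


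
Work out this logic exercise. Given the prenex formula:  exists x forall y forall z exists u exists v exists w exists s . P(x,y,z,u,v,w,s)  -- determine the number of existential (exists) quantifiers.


Quantifier prefix: exists x forall y forall z exists u exists v exists w exists s
Mark each quantifier type:
  E U U E E E E
Universal count = 2, Existential count = 5
Asked for existential (exists) quantifiers: 5

5


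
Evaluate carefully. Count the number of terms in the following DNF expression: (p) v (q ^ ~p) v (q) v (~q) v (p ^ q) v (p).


A DNF formula is a disjunction of terms (conjunctions).
Terms are separated by v.
Counting the disjuncts: 6 terms.

6


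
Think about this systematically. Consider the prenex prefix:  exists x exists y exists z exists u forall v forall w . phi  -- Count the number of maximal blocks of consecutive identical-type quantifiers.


Quantifier-type sequence: E E E E A A  (A=forall, E=exists)
Group into maximal same-type runs:
  Ex4 | Ax2
Number of blocks = 2

2


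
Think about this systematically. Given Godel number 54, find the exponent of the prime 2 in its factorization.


Factorize 54 by dividing by 2 repeatedly.
Division steps: 2 divides 54 exactly 1 time(s).
Exponent of 2 = 1

1


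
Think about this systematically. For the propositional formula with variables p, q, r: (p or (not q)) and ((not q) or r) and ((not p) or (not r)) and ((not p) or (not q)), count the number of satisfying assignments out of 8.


Evaluate all 8 assignments for p, q, r:
p=0, q=0, r=0: 1
p=0, q=0, r=1: 1
p=0, q=1, r=0: 0
p=0, q=1, r=1: 0
p=1, q=0, r=0: 1
p=1, q=0, r=1: 0
p=1, q=1, r=0: 0
p=1, q=1, r=1: 0
Satisfying count = 3

3


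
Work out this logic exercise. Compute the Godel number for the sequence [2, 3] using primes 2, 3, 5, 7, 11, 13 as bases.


Encode each element as an exponent of the corresponding prime:
  2^2 = 4
  3^3 = 27
Product = 4 * 27 = 108

108


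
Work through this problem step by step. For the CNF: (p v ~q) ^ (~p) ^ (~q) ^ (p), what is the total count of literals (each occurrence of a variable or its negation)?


Counting literals in each clause:
Clause 1: 2 literal(s)
Clause 2: 1 literal(s)
Clause 3: 1 literal(s)
Clause 4: 1 literal(s)
Total = 5

5


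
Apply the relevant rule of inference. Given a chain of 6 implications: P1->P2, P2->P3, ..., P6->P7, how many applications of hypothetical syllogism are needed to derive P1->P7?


With 6 implications in a chain connecting 7 propositions:
P1->P2, P2->P3, ..., P6->P7
Steps needed = (number of implications) - 1 = 6 - 1 = 5

5


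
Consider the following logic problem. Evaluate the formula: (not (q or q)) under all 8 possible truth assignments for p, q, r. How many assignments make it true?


Check all 8 assignments:
p=0, q=0, r=0: 1
p=0, q=0, r=1: 1
p=0, q=1, r=0: 0
p=0, q=1, r=1: 0
p=1, q=0, r=0: 1
p=1, q=0, r=1: 1
p=1, q=1, r=0: 0
p=1, q=1, r=1: 0
Count of True = 4

4


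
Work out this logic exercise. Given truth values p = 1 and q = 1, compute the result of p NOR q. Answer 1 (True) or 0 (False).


p = 1, q = 1
Operation: p NOR q
Evaluate: 1 NOR 1 = 0

0


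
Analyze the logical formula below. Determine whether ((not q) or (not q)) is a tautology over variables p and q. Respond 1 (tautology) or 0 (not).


Check all 4 assignments:
p=0, q=0: 1
p=0, q=1: 0
p=1, q=0: 1
p=1, q=1: 0
Satisfying count = 2/4.
Tautology iff count = 4: no.

0


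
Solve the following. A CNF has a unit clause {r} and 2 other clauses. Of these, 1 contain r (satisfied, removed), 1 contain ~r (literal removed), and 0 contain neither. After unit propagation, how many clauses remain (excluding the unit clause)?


Satisfied (removed): 1
Shortened (remain): 1
Unchanged (remain): 0
Remaining = 1 + 0 = 1

1


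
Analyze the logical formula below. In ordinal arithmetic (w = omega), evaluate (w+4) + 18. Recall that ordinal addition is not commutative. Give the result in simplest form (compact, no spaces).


Compute (w+4) + 18.
Ordinal + is associative but NOT commutative; for finite n>0, n + w = w but w + n stays w+n.
By associativity: (w+4) + 18 = w + (4+18) = w+22.
Result = w+22

w+22


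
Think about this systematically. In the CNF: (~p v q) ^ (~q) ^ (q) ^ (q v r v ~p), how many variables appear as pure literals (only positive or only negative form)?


Check each variable for pure literal status:
p: pure negative
q: mixed (not pure)
r: pure positive
Pure literal count = 2

2


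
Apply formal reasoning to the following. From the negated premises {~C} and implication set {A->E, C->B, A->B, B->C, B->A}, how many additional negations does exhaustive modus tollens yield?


Initial negated facts: {~C}
Apply modus tollens to closure:
  ~C and B->C  =>  ~B
  ~B and A->B  =>  ~A
Final negated: {~A, ~B, ~C}
New negations: {~A, ~B}
Count = 2

2


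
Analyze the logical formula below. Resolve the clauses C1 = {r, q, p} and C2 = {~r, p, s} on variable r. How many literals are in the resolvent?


Remove r from C1 and ~r from C2.
C1 remainder: {q, p}
C2 remainder: {p, s}
Union (resolvent): {p, q, s}
Resolvent has 3 literal(s).

3


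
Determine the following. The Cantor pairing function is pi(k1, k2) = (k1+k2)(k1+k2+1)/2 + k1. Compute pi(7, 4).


k1 + k2 = 11
(k1+k2)(k1+k2+1)/2 = 11 * 12 / 2 = 66
pi = 66 + 7 = 73

73


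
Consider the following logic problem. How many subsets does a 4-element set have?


The power set of a set with n elements has 2^n elements.
|P(S)| = 2^4 = 16

16


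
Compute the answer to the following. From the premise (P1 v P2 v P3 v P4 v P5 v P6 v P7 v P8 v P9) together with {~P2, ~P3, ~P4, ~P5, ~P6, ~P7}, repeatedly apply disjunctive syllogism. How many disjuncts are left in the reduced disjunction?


Original disjuncts (9): P1, P2, P3, P4, P5, P6, P7, P8, P9
Negated (eliminate): ~P2, ~P3, ~P4, ~P5, ~P6, ~P7
Remaining disjuncts: P1, P8, P9
Count = 9 - 6 = 3

3


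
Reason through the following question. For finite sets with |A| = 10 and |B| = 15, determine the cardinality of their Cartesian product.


The Cartesian product A x B contains all ordered pairs (a, b).
|A x B| = |A| * |B| = 10 * 15 = 150

150


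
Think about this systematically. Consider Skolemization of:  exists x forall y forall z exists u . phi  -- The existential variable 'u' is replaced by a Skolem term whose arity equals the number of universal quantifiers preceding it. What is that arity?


Quantifier prefix: exists x forall y forall z exists u
'u' is existentially quantified at position 4.
Universal variables preceding it: y, z
Skolem function arity = 2

2


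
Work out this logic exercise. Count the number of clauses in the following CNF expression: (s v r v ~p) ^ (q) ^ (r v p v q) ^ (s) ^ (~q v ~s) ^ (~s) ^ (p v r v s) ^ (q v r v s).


A CNF formula is a conjunction of clauses.
Clauses are separated by ^.
Counting the conjuncts: 8 clauses.

8


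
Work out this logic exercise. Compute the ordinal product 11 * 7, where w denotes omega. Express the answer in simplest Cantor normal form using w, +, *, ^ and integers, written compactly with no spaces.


Compute 11 * 7.
Ordinal * is associative and left-distributive over +, but NOT commutative; for finite n>1, n*w = w but w*n stays w*n.
Both finite; ordinal * agrees with natural *: 11 * 7 = 77.
Result = 77

77
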